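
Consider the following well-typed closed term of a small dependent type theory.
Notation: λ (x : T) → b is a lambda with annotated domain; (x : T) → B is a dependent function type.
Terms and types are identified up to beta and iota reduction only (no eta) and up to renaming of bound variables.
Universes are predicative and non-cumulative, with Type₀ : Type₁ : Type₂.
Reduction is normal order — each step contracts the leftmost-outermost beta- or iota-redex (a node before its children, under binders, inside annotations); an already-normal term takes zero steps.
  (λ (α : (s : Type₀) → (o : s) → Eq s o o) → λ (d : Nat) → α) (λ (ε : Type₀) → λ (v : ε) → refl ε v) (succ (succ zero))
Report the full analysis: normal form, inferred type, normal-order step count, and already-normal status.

reduced normal form:
  λ (α : Type₀) → λ (s : α) → refl α s
inferred type:
  (α : Type₀) → (s : α) → Eq α s s
reduction steps (normal order): 2
term was already normal: no
first redex: a beta-redex


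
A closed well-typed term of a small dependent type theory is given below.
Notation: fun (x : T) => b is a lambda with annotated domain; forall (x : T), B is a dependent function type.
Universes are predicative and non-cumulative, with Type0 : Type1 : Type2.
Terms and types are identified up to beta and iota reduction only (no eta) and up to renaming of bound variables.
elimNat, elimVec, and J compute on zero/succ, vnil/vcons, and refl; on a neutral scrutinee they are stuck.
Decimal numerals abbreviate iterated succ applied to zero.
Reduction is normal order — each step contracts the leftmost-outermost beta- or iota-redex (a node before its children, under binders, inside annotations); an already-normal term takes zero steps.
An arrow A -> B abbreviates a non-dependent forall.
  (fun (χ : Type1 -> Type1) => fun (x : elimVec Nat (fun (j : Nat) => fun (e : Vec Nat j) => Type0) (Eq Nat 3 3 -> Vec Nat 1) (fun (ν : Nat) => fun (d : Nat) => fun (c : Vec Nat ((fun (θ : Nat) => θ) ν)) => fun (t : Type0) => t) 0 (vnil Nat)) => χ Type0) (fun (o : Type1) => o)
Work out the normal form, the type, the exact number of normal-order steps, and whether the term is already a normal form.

resulting normal form:
  fun (χ : Eq Nat 3 3 -> Vec Nat 1) => Type0
type:
  (Eq Nat 3 3 -> Vec Nat 1) -> Type1
normal-order step count: 3
already normal: no
first redex: a beta-redex


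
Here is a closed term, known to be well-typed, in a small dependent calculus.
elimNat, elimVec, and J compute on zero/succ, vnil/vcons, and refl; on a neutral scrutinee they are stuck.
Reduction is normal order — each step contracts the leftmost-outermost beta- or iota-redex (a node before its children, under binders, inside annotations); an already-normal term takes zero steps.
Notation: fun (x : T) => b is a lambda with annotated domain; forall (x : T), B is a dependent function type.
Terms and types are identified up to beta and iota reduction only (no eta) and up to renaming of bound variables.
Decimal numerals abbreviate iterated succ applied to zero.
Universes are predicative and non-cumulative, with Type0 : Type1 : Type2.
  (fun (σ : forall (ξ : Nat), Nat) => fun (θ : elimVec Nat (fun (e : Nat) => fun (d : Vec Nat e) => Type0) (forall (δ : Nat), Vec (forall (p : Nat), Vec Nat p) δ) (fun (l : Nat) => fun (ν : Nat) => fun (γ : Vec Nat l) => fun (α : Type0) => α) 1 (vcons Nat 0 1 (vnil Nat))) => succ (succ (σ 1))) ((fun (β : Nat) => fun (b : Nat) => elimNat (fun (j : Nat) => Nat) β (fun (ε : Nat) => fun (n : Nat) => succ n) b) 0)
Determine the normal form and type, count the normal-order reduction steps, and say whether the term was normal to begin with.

reduced normal form:
  fun (σ : forall (ξ : Nat), Vec (forall (θ : Nat), Vec Nat θ) ξ) => 3
the term's type:
  forall (σ : forall (ξ : Nat), Vec (forall (θ : Nat), Vec Nat θ) ξ), Nat
steps to reach normal form (normal order): 13
already normal: no
first contracted redex: a beta-redex


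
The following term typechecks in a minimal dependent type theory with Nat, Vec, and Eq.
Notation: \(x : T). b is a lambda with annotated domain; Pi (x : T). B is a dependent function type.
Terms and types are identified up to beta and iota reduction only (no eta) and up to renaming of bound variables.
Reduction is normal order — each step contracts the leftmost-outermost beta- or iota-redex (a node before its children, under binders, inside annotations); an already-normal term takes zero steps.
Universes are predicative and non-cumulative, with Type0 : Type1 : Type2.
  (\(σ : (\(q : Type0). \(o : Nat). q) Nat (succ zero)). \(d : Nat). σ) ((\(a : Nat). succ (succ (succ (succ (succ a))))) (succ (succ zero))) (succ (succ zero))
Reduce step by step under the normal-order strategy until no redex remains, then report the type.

normal-order reduction sequence:
  (\(σ : (\(q : Type0). \(o : Nat). q) Nat (succ zero)). \(d : Nat). σ) ((\(a : Nat). succ (succ (succ (succ (succ a))))) (succ (succ zero))) (succ (succ zero))
  ~> (\(σ : Nat). (\(q : Nat). succ (succ (succ (succ (succ q))))) (succ (succ zero))) (succ (succ zero))
  ~> (\(σ : Nat). succ (succ (succ (succ (succ σ))))) (succ (succ zero))
  ~> succ (succ (succ (succ (succ (succ (succ zero))))))
the term's type:
  Nat


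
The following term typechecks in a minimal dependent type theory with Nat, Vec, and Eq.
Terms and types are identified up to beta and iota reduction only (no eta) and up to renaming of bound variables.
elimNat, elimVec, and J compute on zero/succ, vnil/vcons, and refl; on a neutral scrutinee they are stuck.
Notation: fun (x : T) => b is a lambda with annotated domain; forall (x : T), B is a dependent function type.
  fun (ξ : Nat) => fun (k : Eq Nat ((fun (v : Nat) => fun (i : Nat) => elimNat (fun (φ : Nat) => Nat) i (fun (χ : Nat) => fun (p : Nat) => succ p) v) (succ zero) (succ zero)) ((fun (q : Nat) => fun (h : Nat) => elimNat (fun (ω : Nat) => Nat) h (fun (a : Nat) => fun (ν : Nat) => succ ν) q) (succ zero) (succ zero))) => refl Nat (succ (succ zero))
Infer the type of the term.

type:
  forall (ξ : Nat), forall (k : Eq Nat (succ (succ zero)) (succ (succ zero))), Eq Nat (succ (succ zero)) (succ (succ zero))


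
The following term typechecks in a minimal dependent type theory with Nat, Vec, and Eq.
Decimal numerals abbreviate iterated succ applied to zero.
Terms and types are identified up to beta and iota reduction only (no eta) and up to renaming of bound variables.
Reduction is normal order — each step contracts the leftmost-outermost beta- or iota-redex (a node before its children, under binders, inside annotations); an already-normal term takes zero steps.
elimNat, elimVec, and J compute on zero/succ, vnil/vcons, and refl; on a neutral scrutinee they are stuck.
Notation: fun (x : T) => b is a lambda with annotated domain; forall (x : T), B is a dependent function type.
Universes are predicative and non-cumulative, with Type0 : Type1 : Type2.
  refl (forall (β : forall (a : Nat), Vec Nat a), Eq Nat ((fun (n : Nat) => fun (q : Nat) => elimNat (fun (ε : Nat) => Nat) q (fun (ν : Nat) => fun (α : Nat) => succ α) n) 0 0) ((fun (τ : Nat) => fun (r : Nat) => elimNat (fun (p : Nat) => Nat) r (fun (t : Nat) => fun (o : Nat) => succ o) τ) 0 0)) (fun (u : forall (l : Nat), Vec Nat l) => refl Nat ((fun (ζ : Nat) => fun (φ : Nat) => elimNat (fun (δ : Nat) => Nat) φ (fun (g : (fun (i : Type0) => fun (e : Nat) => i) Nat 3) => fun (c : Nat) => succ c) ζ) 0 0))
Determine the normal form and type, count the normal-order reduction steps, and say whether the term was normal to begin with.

resulting normal form:
  refl (forall (β : forall (a : Nat), Vec Nat a), Eq Nat 0 0) (fun (n : forall (q : Nat), Vec Nat q) => refl Nat 0)
type:
  Eq (forall (β : forall (a : Nat), Vec Nat a), Eq Nat 0 0) (fun (n : forall (q : Nat), Vec Nat q) => refl Nat 0) (fun (ε : forall (ν : Nat), Vec Nat ν) => refl Nat 0)
reduction steps (normal order): 9
term was already normal: no
first contracted redex: a beta-redex


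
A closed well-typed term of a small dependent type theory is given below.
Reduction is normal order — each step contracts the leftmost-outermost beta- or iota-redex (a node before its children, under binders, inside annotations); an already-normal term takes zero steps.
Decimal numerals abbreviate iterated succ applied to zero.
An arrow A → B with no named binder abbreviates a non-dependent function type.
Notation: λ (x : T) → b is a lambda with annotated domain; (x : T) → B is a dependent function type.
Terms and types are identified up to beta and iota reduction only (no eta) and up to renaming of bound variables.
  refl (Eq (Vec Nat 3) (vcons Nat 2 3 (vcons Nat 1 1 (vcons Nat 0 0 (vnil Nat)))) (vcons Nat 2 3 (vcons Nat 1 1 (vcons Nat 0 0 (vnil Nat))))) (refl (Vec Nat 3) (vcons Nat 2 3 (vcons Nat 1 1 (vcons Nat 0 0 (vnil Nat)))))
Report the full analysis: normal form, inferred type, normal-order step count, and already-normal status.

normal form:
  refl (Eq (Vec Nat 3) (vcons Nat 2 3 (vcons Nat 1 1 (vcons Nat 0 0 (vnil Nat)))) (vcons Nat 2 3 (vcons Nat 1 1 (vcons Nat 0 0 (vnil Nat))))) (refl (Vec Nat 3) (vcons Nat 2 3 (vcons Nat 1 1 (vcons Nat 0 0 (vnil Nat)))))
the term's type:
  Eq (Eq (Vec Nat 3) (vcons Nat 2 3 (vcons Nat 1 1 (vcons Nat 0 0 (vnil Nat)))) (vcons Nat 2 3 (vcons Nat 1 1 (vcons Nat 0 0 (vnil Nat))))) (refl (Vec Nat 3) (vcons Nat 2 3 (vcons Nat 1 1 (vcons Nat 0 0 (vnil Nat))))) (refl (Vec Nat 3) (vcons Nat 2 3 (vcons Nat 1 1 (vcons Nat 0 0 (vnil Nat)))))
steps to reach normal form (normal order): 0
already normal: yes


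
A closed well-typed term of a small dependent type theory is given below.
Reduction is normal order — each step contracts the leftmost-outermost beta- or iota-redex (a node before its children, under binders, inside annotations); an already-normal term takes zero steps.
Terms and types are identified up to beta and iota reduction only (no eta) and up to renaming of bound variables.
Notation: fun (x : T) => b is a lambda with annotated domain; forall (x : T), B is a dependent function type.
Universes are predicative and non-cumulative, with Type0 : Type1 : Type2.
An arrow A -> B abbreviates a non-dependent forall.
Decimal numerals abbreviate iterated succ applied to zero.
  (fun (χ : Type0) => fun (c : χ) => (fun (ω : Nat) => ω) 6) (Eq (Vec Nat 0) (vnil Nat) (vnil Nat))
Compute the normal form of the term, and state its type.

reduced normal form:
  fun (χ : Eq (Vec Nat 0) (vnil Nat) (vnil Nat)) => 6
the term's type:
  Eq (Vec Nat 0) (vnil Nat) (vnil Nat) -> Nat
observation: contracting a beta-redex first, the term normalizes in 2 steps.


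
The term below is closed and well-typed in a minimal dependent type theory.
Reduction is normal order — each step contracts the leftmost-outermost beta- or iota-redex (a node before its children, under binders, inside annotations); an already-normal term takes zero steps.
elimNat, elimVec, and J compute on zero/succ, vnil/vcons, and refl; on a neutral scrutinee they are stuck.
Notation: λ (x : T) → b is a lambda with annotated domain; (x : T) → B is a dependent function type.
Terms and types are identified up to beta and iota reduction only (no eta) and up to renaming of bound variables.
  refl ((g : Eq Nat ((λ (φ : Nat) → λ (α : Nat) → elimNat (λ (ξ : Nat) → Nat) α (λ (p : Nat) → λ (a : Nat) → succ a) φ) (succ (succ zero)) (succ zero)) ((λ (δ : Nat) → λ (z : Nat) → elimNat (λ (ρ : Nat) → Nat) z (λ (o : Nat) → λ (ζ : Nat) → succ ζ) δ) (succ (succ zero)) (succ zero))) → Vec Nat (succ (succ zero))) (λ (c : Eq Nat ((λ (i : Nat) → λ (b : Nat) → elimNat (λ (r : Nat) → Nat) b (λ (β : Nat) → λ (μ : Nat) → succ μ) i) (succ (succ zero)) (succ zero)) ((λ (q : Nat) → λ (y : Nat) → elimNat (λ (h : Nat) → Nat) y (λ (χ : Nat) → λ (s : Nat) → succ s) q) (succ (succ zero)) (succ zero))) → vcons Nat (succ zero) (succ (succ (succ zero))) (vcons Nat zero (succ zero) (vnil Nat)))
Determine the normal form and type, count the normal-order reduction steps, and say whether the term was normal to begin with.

resulting normal form:
  refl ((g : Eq Nat (succ (succ (succ zero))) (succ (succ (succ zero)))) → Vec Nat (succ (succ zero))) (λ (φ : Eq Nat (succ (succ (succ zero))) (succ (succ (succ zero)))) → vcons Nat (succ zero) (succ (succ (succ zero))) (vcons Nat zero (succ zero) (vnil Nat)))
type:
  Eq ((g : Eq Nat (succ (succ (succ zero))) (succ (succ (succ zero)))) → Vec Nat (succ (succ zero))) (λ (φ : Eq Nat (succ (succ (succ zero))) (succ (succ (succ zero)))) → vcons Nat (succ zero) (succ (succ (succ zero))) (vcons Nat zero (succ zero) (vnil Nat))) (λ (α : Eq Nat (succ (succ (succ zero))) (succ (succ (succ zero)))) → vcons Nat (succ zero) (succ (succ (succ zero))) (vcons Nat zero (succ zero) (vnil Nat)))
normal-order step count: 36
already normal: no
first redex: a beta-redex


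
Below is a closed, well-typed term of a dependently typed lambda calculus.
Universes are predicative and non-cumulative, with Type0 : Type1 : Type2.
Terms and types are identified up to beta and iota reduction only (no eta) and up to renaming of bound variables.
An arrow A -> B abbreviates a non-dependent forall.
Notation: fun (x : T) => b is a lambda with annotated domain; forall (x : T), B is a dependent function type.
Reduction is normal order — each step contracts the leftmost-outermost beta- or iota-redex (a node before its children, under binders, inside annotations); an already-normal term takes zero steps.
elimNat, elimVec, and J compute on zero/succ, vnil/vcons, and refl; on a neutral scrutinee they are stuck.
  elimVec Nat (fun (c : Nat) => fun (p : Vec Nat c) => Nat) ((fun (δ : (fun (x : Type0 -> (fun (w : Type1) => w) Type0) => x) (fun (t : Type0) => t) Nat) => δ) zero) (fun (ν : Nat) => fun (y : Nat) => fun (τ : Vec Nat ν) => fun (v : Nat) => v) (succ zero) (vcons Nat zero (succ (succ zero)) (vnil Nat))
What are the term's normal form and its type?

reduced normal form:
  zero
the term's type:
  Nat


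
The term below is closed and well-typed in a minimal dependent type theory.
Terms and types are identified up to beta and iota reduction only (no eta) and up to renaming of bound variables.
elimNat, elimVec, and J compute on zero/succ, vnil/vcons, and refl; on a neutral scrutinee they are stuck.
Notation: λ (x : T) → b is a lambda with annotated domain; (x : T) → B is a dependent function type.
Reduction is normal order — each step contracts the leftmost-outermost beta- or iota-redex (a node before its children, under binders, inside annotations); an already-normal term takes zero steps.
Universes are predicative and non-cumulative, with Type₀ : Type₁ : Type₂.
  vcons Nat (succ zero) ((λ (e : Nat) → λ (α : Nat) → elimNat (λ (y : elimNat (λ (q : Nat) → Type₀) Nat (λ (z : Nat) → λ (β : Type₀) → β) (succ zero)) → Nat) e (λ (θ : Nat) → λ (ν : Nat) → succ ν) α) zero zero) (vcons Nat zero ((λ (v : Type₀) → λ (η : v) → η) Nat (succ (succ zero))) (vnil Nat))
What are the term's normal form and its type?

normal form:
  vcons Nat (succ zero) zero (vcons Nat zero (succ (succ zero)) (vnil Nat))
type:
  Vec Nat (succ (succ zero))


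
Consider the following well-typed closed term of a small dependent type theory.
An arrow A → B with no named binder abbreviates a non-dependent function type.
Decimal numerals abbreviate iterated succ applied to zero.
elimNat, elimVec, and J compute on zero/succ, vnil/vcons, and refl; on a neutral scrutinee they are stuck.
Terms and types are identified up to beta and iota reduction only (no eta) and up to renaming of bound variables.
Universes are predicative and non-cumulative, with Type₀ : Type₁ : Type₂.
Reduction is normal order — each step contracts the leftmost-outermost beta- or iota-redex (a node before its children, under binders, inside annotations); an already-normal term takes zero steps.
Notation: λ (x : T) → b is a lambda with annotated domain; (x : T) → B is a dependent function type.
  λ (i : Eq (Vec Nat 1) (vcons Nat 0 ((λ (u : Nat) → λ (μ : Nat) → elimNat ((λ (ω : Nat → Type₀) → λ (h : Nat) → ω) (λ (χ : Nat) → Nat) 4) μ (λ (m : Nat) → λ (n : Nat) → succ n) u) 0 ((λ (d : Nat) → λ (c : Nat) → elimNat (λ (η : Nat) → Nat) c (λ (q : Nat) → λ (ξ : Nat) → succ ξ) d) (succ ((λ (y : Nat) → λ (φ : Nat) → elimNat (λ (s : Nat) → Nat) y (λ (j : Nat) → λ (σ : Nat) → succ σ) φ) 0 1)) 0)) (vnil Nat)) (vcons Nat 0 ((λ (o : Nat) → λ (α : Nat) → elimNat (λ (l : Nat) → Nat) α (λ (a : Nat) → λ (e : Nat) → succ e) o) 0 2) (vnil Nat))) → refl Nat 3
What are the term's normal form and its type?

normal form:
  λ (i : Eq (Vec Nat 1) (vcons Nat 0 2 (vnil Nat)) (vcons Nat 0 2 (vnil Nat))) → refl Nat 3
inferred type:
  Eq (Vec Nat 1) (vcons Nat 0 2 (vnil Nat)) (vcons Nat 0 2 (vnil Nat)) → Eq Nat 3 3
observation: normalization takes exactly 21 steps under the normal-order strategy.


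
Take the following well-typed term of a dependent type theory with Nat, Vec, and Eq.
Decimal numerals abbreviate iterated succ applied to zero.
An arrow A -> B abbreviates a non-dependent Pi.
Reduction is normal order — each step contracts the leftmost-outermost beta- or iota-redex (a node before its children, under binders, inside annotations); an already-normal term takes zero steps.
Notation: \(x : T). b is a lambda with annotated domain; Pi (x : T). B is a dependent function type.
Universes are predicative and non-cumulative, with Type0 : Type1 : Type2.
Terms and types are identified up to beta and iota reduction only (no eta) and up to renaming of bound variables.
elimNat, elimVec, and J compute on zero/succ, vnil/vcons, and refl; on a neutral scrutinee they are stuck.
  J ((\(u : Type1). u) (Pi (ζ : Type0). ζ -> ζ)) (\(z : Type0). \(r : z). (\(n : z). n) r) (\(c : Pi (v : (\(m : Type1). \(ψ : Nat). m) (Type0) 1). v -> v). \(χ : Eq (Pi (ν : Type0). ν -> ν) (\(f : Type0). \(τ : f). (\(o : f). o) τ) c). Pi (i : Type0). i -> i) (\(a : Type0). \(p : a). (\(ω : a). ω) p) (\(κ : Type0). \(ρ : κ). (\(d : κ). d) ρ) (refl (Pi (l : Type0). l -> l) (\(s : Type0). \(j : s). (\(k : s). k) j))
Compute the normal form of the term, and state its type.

resulting normal form:
  \(u : Type0). \(ζ : u). ζ
type:
  Pi (u : Type0). u -> u


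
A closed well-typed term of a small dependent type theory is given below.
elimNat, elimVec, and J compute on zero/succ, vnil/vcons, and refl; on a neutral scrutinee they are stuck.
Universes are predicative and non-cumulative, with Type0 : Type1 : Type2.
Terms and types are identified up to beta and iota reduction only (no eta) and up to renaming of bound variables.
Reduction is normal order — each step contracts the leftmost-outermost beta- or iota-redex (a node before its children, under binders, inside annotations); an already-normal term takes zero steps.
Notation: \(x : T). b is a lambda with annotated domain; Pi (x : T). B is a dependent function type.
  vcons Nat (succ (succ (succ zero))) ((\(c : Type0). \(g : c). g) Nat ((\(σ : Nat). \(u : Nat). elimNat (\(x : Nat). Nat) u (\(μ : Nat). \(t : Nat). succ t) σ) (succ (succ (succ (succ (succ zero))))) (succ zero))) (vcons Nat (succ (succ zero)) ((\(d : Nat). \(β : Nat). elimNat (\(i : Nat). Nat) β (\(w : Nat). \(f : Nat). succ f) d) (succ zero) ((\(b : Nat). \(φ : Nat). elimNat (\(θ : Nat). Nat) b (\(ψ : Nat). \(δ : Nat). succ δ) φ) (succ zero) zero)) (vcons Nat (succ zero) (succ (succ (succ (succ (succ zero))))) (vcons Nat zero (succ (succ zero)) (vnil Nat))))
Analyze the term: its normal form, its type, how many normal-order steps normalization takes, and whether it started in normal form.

normal form:
  vcons Nat (succ (succ (succ zero))) (succ (succ (succ (succ (succ (succ zero)))))) (vcons Nat (succ (succ zero)) (succ (succ zero)) (vcons Nat (succ zero) (succ (succ (succ (succ (succ zero))))) (vcons Nat zero (succ (succ zero)) (vnil Nat))))
the term's type:
  Vec Nat (succ (succ (succ (succ zero))))
reduction steps (normal order): 29
term was already normal: no
first contracted redex: a beta-redex


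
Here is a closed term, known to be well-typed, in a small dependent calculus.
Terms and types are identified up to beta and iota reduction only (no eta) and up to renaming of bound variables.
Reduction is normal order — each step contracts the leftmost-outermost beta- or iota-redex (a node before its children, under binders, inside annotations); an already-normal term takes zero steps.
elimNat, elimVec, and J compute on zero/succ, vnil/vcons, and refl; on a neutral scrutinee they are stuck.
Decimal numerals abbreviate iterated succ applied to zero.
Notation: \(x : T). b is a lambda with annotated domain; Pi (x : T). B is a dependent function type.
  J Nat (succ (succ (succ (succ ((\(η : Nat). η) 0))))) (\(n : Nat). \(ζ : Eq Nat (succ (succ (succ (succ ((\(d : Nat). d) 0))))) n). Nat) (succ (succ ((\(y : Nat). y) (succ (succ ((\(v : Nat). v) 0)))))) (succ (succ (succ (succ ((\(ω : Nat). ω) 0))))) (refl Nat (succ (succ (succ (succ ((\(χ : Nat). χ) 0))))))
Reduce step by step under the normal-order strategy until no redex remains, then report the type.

reduction (normal order):
  J Nat (succ (succ (succ (succ ((\(η : Nat). η) 0))))) (\(n : Nat). \(ζ : Eq Nat (succ (succ (succ (succ ((\(d : Nat). d) 0))))) n). Nat) (succ (succ ((\(y : Nat). y) (succ (succ ((\(v : Nat). v) 0)))))) (succ (succ (succ (succ ((\(ω : Nat). ω) 0))))) (refl Nat (succ (succ (succ (succ ((\(χ : Nat). χ) 0))))))
  ~> succ (succ ((\(η : Nat). η) (succ (succ ((\(n : Nat). n) 0)))))
  ~> succ (succ (succ (succ ((\(η : Nat). η) 0))))
  ~> 4
the term's type:
  Nat


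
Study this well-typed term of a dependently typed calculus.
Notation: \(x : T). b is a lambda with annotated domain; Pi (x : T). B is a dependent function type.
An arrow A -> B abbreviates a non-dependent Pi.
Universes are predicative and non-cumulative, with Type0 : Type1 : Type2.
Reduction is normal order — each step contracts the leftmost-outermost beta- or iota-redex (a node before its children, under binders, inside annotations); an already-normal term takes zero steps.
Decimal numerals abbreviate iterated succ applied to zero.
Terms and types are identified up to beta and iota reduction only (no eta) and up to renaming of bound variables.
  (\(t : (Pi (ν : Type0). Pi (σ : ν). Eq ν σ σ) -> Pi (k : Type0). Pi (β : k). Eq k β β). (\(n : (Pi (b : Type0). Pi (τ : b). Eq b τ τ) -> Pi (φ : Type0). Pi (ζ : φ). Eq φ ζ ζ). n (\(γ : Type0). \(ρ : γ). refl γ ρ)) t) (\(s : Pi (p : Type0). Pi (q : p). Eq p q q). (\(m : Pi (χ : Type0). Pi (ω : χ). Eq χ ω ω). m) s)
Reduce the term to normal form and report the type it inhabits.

reduced normal form:
  \(t : Type0). \(ν : t). refl t ν
type:
  Pi (t : Type0). Pi (ν : t). Eq t ν ν


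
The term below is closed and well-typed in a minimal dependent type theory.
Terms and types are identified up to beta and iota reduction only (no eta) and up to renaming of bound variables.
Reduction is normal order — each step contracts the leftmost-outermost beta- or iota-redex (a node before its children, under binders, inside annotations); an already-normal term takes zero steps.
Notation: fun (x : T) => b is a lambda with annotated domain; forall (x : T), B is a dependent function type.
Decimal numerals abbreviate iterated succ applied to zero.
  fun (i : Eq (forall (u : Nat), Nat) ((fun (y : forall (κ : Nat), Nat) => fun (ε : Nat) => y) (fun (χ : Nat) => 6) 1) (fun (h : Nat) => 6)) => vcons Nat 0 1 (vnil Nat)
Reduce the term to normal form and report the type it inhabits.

normal form:
  fun (i : Eq (forall (u : Nat), Nat) (fun (y : Nat) => 6) (fun (κ : Nat) => 6)) => vcons Nat 0 1 (vnil Nat)
type:
  forall (i : Eq (forall (u : Nat), Nat) (fun (y : Nat) => 6) (fun (κ : Nat) => 6)), Vec Nat 1
observation: contracting a beta-redex first, the term normalizes in 2 steps.


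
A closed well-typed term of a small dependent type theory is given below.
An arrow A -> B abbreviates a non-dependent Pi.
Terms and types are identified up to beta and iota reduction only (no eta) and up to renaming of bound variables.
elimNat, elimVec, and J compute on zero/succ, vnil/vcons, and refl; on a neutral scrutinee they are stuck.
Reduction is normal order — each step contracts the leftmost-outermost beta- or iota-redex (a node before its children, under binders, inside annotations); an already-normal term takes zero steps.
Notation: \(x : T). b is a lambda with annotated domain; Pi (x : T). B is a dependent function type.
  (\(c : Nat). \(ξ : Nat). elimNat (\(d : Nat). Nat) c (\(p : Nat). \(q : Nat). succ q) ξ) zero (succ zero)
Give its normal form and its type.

normal form:
  succ zero
type:
  Nat


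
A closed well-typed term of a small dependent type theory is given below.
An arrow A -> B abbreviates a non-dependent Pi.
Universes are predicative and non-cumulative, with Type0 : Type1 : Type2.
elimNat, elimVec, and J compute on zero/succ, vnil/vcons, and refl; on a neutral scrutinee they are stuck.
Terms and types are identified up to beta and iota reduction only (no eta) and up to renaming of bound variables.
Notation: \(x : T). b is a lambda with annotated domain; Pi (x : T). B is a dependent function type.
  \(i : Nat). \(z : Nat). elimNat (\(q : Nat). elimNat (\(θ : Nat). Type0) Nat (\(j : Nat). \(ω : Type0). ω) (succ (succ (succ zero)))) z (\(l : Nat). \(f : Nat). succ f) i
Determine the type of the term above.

inferred type:
  Nat -> Nat -> Nat


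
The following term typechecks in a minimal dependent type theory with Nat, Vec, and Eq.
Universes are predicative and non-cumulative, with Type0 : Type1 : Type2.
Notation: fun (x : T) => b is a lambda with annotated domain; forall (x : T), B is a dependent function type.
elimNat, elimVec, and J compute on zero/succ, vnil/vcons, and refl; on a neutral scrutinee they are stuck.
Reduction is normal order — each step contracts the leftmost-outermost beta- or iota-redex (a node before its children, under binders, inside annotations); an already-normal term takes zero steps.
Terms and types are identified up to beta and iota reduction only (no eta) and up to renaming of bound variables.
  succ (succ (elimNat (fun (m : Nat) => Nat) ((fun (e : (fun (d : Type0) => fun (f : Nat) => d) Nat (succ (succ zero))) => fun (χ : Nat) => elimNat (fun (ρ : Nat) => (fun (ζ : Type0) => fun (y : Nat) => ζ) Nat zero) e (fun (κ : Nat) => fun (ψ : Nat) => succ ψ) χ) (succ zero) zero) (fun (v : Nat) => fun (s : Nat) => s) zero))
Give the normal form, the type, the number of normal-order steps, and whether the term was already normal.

normal form:
  succ (succ (succ zero))
type:
  Nat
reduction steps (normal order): 4
already normal: no
first redex: an elimNat iota-redex


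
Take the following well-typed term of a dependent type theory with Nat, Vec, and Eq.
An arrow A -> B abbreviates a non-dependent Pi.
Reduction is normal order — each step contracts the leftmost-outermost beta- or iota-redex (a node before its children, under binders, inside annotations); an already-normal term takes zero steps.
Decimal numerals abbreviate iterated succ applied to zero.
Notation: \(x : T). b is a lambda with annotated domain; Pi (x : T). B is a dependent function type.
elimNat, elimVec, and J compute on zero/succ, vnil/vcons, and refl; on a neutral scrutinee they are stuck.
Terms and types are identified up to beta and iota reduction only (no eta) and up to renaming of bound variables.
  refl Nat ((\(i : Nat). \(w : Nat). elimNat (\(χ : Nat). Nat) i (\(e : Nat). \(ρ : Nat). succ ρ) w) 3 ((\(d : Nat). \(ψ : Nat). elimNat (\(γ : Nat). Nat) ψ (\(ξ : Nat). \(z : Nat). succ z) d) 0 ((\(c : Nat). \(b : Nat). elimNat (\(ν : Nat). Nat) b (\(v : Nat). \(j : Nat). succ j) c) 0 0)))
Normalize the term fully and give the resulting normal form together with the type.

normal form:
  refl Nat 3
the term's type:
  Eq Nat 3 3


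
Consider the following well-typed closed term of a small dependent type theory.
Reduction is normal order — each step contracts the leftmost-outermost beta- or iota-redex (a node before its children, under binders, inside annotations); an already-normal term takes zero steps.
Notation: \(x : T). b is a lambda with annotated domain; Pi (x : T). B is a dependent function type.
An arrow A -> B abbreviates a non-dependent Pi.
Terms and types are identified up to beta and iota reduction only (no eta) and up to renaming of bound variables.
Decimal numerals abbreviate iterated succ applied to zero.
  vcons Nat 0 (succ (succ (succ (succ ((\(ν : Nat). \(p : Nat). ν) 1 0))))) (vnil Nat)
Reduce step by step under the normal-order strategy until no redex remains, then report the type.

normal-order reduction sequence:
  vcons Nat 0 (succ (succ (succ (succ ((\(ν : Nat). \(p : Nat). ν) 1 0))))) (vnil Nat)
  ~> vcons Nat 0 (succ (succ (succ (succ ((\(ν : Nat). 1) 0))))) (vnil Nat)
  ~> vcons Nat 0 5 (vnil Nat)
inferred type:
  Vec Nat 1


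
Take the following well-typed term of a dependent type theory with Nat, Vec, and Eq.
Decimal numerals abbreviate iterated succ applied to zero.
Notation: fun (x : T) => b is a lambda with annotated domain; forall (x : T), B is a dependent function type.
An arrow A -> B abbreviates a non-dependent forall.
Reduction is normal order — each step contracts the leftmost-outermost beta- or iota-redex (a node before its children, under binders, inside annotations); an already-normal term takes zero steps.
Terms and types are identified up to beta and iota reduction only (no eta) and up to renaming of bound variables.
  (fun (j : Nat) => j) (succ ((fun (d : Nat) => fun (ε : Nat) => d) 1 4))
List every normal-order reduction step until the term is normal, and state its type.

reduction (normal order):
  (fun (j : Nat) => j) (succ ((fun (d : Nat) => fun (ε : Nat) => d) 1 4))
  ~> succ ((fun (j : Nat) => fun (d : Nat) => j) 1 4)
  ~> succ ((fun (j : Nat) => 1) 4)
  ~> 2
the term's type:
  Nat


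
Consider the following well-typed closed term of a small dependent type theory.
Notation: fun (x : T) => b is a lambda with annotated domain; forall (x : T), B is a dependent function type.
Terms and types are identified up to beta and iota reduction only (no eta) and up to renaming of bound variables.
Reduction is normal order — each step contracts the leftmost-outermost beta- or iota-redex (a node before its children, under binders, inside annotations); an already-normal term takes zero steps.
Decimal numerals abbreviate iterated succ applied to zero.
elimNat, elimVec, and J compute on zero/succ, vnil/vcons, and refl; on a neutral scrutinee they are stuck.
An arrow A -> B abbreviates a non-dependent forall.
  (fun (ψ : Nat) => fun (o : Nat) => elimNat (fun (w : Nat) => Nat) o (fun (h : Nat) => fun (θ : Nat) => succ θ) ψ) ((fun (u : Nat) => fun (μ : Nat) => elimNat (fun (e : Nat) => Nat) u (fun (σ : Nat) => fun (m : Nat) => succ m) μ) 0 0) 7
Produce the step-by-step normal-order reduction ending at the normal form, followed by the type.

normal-order reduction sequence:
  (fun (ψ : Nat) => fun (o : Nat) => elimNat (fun (w : Nat) => Nat) o (fun (h : Nat) => fun (θ : Nat) => succ θ) ψ) ((fun (u : Nat) => fun (μ : Nat) => elimNat (fun (e : Nat) => Nat) u (fun (σ : Nat) => fun (m : Nat) => succ m) μ) 0 0) 7
  ~> (fun (ψ : Nat) => elimNat (fun (o : Nat) => Nat) ψ (fun (w : Nat) => fun (h : Nat) => succ h) ((fun (θ : Nat) => fun (u : Nat) => elimNat (fun (μ : Nat) => Nat) θ (fun (e : Nat) => fun (σ : Nat) => succ σ) u) 0 0)) 7
  ~> elimNat (fun (ψ : Nat) => Nat) 7 (fun (o : Nat) => fun (w : Nat) => succ w) ((fun (h : Nat) => fun (θ : Nat) => elimNat (fun (u : Nat) => Nat) h (fun (μ : Nat) => fun (e : Nat) => succ e) θ) 0 0)
  ~> elimNat (fun (ψ : Nat) => Nat) 7 (fun (o : Nat) => fun (w : Nat) => succ w) ((fun (h : Nat) => elimNat (fun (θ : Nat) => Nat) 0 (fun (u : Nat) => fun (μ : Nat) => succ μ) h) 0)
  ~> elimNat (fun (ψ : Nat) => Nat) 7 (fun (o : Nat) => fun (w : Nat) => succ w) (elimNat (fun (h : Nat) => Nat) 0 (fun (θ : Nat) => fun (u : Nat) => succ u) 0)
  ~> elimNat (fun (ψ : Nat) => Nat) 7 (fun (o : Nat) => fun (w : Nat) => succ w) 0
  ~> 7
inferred type:
  Nat


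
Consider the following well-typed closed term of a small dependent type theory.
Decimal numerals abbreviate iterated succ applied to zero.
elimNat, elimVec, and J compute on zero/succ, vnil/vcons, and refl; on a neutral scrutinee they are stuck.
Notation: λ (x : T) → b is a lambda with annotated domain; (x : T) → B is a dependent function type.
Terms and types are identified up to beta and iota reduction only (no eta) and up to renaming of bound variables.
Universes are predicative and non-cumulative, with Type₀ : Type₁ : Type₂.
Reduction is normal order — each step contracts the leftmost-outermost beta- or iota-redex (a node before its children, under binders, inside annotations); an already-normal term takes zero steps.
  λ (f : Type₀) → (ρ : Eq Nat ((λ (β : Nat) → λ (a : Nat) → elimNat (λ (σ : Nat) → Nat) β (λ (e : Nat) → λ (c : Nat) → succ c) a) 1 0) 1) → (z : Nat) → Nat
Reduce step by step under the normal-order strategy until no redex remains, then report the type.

reduction (normal order):
  λ (f : Type₀) → (ρ : Eq Nat ((λ (β : Nat) → λ (a : Nat) → elimNat (λ (σ : Nat) → Nat) β (λ (e : Nat) → λ (c : Nat) → succ c) a) 1 0) 1) → (z : Nat) → Nat
  ~> λ (f : Type₀) → (ρ : Eq Nat ((λ (β : Nat) → elimNat (λ (a : Nat) → Nat) 1 (λ (σ : Nat) → λ (e : Nat) → succ e) β) 0) 1) → (c : Nat) → Nat
  ~> λ (f : Type₀) → (ρ : Eq Nat (elimNat (λ (β : Nat) → Nat) 1 (λ (a : Nat) → λ (σ : Nat) → succ σ) 0) 1) → (e : Nat) → Nat
  ~> λ (f : Type₀) → (ρ : Eq Nat 1 1) → (β : Nat) → Nat
the term's type:
  (f : Type₀) → Type₀


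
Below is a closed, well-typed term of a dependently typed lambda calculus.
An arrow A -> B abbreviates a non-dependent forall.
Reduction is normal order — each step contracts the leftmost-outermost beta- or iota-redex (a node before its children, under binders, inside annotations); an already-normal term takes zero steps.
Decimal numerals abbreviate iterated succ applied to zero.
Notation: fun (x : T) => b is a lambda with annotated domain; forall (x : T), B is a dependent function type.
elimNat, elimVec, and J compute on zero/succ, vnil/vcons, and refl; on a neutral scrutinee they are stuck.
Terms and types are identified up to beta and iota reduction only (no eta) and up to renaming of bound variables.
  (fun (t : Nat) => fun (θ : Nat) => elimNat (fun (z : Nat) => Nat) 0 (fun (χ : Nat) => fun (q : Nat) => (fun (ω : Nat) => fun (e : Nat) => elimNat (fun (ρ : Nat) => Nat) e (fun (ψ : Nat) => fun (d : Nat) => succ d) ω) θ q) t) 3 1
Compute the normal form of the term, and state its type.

resulting normal form:
  3
the term's type:
  Nat


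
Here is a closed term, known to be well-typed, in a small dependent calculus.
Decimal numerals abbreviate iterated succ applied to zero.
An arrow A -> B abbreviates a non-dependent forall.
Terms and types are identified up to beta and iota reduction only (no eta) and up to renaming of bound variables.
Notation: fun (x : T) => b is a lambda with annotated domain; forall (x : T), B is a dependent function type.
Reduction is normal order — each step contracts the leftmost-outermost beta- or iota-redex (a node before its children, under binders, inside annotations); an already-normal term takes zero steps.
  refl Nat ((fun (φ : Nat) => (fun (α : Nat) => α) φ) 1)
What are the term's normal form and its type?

reduced normal form:
  refl Nat 1
inferred type:
  Eq Nat 1 1
observation: contracting a beta-redex first, the term normalizes in 2 steps.


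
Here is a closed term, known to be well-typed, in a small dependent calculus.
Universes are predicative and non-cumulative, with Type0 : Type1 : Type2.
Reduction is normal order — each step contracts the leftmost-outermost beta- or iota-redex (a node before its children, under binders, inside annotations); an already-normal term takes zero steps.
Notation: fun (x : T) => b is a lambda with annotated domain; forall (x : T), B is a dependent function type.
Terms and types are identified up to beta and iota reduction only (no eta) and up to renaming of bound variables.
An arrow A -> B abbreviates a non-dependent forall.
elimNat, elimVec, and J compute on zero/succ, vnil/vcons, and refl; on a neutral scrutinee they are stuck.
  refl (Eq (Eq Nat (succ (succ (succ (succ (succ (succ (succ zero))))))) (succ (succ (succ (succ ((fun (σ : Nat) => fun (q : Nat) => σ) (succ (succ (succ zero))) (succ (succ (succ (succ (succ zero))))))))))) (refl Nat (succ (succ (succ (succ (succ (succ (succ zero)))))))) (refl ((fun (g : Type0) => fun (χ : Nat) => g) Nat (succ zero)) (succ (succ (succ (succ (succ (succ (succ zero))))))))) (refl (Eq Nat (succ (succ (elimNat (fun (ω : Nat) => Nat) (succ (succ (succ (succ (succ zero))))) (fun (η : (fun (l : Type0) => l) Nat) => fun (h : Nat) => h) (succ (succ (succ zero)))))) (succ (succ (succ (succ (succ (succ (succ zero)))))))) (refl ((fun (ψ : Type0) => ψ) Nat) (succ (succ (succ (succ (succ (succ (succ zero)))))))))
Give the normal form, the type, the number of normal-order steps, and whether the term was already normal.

reduced normal form:
  refl (Eq (Eq Nat (succ (succ (succ (succ (succ (succ (succ zero))))))) (succ (succ (succ (succ (succ (succ (succ zero)))))))) (refl Nat (succ (succ (succ (succ (succ (succ (succ zero)))))))) (refl Nat (succ (succ (succ (succ (succ (succ (succ zero))))))))) (refl (Eq Nat (succ (succ (succ (succ (succ (succ (succ zero))))))) (succ (succ (succ (succ (succ (succ (succ zero)))))))) (refl Nat (succ (succ (succ (succ (succ (succ (succ zero)))))))))
the term's type:
  Eq (Eq (Eq Nat (succ (succ (succ (succ (succ (succ (succ zero))))))) (succ (succ (succ (succ (succ (succ (succ zero)))))))) (refl Nat (succ (succ (succ (succ (succ (succ (succ zero)))))))) (refl Nat (succ (succ (succ (succ (succ (succ (succ zero))))))))) (refl (Eq Nat (succ (succ (succ (succ (succ (succ (succ zero))))))) (succ (succ (succ (succ (succ (succ (succ zero)))))))) (refl Nat (succ (succ (succ (succ (succ (succ (succ zero))))))))) (refl (Eq Nat (succ (succ (succ (succ (succ (succ (succ zero))))))) (succ (succ (succ (succ (succ (succ (succ zero)))))))) (refl Nat (succ (succ (succ (succ (succ (succ (succ zero)))))))))
reduction steps (normal order): 15
started in normal form: no
first redex: a beta-redex


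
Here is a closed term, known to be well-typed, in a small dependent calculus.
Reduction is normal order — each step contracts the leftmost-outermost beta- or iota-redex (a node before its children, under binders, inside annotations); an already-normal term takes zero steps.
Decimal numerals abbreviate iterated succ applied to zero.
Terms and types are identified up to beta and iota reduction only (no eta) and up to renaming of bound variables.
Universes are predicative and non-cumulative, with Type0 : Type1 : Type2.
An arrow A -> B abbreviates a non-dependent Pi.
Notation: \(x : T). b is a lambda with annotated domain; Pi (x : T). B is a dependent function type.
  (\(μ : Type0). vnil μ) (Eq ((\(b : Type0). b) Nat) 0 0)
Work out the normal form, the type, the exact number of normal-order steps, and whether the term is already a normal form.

resulting normal form:
  vnil (Eq Nat 0 0)
type:
  Vec (Eq Nat 0 0) 0
normal-order step count: 2
started in normal form: no
first contracted redex: a beta-redex


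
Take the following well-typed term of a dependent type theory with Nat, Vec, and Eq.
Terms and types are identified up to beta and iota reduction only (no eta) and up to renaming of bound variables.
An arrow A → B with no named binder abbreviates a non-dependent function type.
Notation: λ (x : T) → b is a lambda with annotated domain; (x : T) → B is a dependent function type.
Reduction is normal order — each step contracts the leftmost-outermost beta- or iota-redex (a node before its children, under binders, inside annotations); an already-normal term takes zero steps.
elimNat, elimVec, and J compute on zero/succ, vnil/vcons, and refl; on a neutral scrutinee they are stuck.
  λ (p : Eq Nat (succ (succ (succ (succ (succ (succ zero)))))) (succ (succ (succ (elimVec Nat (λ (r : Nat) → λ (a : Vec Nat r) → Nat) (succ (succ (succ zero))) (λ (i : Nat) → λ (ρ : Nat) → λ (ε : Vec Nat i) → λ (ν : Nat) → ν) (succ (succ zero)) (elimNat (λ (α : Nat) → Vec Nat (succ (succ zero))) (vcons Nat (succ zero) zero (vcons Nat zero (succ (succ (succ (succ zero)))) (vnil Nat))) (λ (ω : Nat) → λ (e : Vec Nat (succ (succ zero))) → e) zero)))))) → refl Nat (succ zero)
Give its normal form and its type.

reduced normal form:
  λ (p : Eq Nat (succ (succ (succ (succ (succ (succ zero)))))) (succ (succ (succ (succ (succ (succ zero))))))) → refl Nat (succ zero)
type:
  Eq Nat (succ (succ (succ (succ (succ (succ zero)))))) (succ (succ (succ (succ (succ (succ zero)))))) → Eq Nat (succ zero) (succ zero)
observation: contracting an elimNat iota-redex first, the term normalizes in 12 steps.
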